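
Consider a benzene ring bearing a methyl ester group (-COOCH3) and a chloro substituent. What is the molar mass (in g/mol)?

170.59 g/mol

Atom tally by fragment:
  benzene ring core → C:6 H:6
  (− 2 ring H displaced by substituents)
  + COOCH3 → C:2 H:3 O:2
  + Cl → Cl:1
Element totals:
  C: 8
  H: 7
  Cl: 1
  O: 2
Molecular formula: C8H7ClO2.
  M = 8(12.011) + 7(1.008) + 35.45 + 2(15.999)
    = 96.088 + 7.056 + 35.450 + 31.998 = 170.592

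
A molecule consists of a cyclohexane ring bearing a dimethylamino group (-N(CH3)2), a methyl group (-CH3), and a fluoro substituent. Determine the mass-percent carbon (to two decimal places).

67.88%

Atom tally by fragment:
  cyclohexane ring core → C:6 H:12
  (− 3 ring H displaced by substituents)
  + N(CH3)2 → N:1 C:2 H:6
  + CH3 → C:1 H:3
  + F → F:1
Element totals:
  C: 9
  H: 18
  F: 1
  N: 1
Molecular formula: C9H18FN.
Molar mass = 159.248 g/mol.
Mass from C: 9 × 12.011 = 108.099 g/mol.
%C = 108.099 / 159.248 × 100 = 67.88%.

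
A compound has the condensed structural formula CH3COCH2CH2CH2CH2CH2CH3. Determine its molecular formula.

C8H16O

Element totals:
  C: 8
  H: 16
  O: 1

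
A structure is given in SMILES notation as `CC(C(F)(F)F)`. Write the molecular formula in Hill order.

C3H5F3

Atom tally by fragment:
  CH3 → C:1 H:3
  CH2CF3 → C:2 H:2 F:3
Element totals:
  C: 3
  H: 5
  F: 3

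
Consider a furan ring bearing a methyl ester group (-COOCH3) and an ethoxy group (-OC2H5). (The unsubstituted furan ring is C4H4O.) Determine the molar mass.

170.16 g/mol

Atom tally by fragment:
  furan ring core → C:4 H:4 O:1
  (− 2 ring H displaced by substituents)
  + COOCH3 → C:2 H:3 O:2
  + OC2H5 → C:2 H:5 O:1
Element totals:
  C: 8
  H: 10
  O: 4
Molecular formula: C8H10O4.
  M = 8(12.011) + 10(1.008) + 4(15.999)
    = 96.088 + 10.080 + 63.996 = 170.164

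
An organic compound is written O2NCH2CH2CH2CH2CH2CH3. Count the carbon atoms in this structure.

6

Atom tally by fragment:
  O2NCH2 → C:1 H:2 N:1 O:2
  CH2 → C:1 H:2
  CH2 → C:1 H:2
  CH2 → C:1 H:2
  CH2 → C:1 H:2
  CH3 → C:1 H:3
Element totals:
  C: 6
  H: 13
  N: 1
  O: 2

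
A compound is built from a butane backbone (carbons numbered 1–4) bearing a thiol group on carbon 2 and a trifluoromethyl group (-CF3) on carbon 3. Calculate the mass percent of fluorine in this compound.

36.03%

Atom tally by fragment:
  CH3 → C:1 H:3
  CH(SH) → C:1 H:2 S:1
  CH(CF3) → C:2 H:1 F:3
  CH3 → C:1 H:3
Element totals:
  C: 5
  H: 9
  F: 3
  S: 1
Molecular formula: C5H9F3S.
Molar mass = 158.181 g/mol.
Mass from F: 3 × 18.998 = 56.994 g/mol.
%F = 56.994 / 158.181 × 100 = 36.03%.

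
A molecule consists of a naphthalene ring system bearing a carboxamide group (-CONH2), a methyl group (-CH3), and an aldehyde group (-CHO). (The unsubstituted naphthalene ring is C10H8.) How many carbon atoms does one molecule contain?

Atom tally by fragment:
  naphthalene ring system core → C:10 H:8
  (− 3 ring H displaced by substituents)
  + CONH2 → C:1 H:2 O:1 N:1
  + CH3 → C:1 H:3
  + CHO → C:1 H:1 O:1
Element totals:
  C: 13
  H: 11
  N: 1
  O: 2

13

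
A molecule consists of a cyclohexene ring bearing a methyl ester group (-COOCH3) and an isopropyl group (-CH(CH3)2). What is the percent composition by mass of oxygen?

Atom tally by fragment:
  cyclohexene ring core → C:6 H:10
  (− 2 ring H displaced by substituents)
  + COOCH3 → C:2 H:3 O:2
  + CH(CH3)2 → C:3 H:7
Element totals:
  C: 11
  H: 18
  O: 2
Molecular formula: C11H18O2.
Molar mass = 182.263 g/mol.
Mass from O: 2 × 15.999 = 31.998 g/mol.
%O = 31.998 / 182.263 × 100 = 17.56%.

17.56%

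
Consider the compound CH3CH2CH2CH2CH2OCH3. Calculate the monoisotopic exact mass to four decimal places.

102.1045

Atom tally by fragment:
  CH3 → C:1 H:3
  CH2 → C:1 H:2
  CH2 → C:1 H:2
  CH2 → C:1 H:2
  CH2OCH3 → C:2 H:5 O:1
Element totals:
  C: 6
  H: 14
  O: 1
Molecular formula: C6H14O.
  M = 6(12.0) + 14(1.007825) + 15.994915
    = 72.000000 + 14.109550 + 15.994915 = 102.104465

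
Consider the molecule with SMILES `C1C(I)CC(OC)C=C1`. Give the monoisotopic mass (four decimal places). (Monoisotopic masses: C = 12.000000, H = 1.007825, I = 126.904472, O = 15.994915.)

237.9855

Atom tally by fragment:
  cyclohexene ring core → C:6 H:10
  (− 2 ring H displaced by substituents)
  + I → I:1
  + OCH3 → C:1 H:3 O:1
Element totals:
  C: 7
  H: 11
  I: 1
  O: 1
Molecular formula: C7H11IO.
  M = 7(12.0) + 11(1.007825) + 126.904472 + 15.994915
    = 84.000000 + 11.086075 + 126.904472 + 15.994915 = 237.985462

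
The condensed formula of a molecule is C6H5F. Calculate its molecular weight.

96.10 g/mol

Atom tally by fragment:
  benzene ring core → C:6 H:6
  (− 1 ring H displaced by substituents)
  + F → F:1
Element totals:
  C: 6
  H: 5
  F: 1
Molecular formula: C6H5F.
  M = 6(12.011) + 5(1.008) + 18.998
    = 72.066 + 5.040 + 18.998 = 96.104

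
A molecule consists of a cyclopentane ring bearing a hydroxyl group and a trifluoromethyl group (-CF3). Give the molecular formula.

Atom tally by fragment:
  cyclopentane ring core → C:5 H:10
  (− 2 ring H displaced by substituents)
  + OH → O:1 H:1
  + CF3 → C:1 F:3
Element totals:
  C: 6
  H: 9
  F: 3
  O: 1

C6H9F3O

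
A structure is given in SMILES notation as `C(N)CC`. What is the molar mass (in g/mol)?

59.11 g/mol

Atom tally by fragment:
  H2NCH2 → C:1 H:4 N:1
  CH2 → C:1 H:2
  CH3 → C:1 H:3
Element totals:
  C: 3
  H: 9
  N: 1
Molecular formula: C3H9N.
  M = 3(12.011) + 9(1.008) + 14.007
    = 36.033 + 9.072 + 14.007 = 59.112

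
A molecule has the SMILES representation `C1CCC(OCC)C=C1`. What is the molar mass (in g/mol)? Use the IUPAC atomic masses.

Atom tally by fragment:
  cyclohexene ring core → C:6 H:10
  (− 1 ring H displaced by substituents)
  + OC2H5 → C:2 H:5 O:1
Element totals:
  C: 8
  H: 14
  O: 1
Molecular formula: C8H14O.
  M = 8(12.011) + 14(1.008) + 15.999
    = 96.088 + 14.112 + 15.999 = 126.199

126.20 g/mol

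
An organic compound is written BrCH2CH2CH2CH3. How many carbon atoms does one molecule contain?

Atom tally by fragment:
  BrCH2 → C:1 H:2 Br:1
  CH2 → C:1 H:2
  CH2 → C:1 H:2
  CH3 → C:1 H:3
Element totals:
  C: 4
  H: 9
  Br: 1

4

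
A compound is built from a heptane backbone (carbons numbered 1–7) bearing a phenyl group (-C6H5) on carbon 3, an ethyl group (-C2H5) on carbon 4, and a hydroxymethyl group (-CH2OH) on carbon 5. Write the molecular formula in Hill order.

C16H26O

Atom tally by fragment:
  CH3 → C:1 H:3
  CH2 → C:1 H:2
  CH(C6H5) → C:7 H:6
  CH(C2H5) → C:3 H:6
  CH(CH2OH) → C:2 H:4 O:1
  CH2 → C:1 H:2
  CH3 → C:1 H:3
Element totals:
  C: 16
  H: 26
  O: 1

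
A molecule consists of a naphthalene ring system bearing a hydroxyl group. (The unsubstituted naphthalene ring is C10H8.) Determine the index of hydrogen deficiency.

Atom tally by fragment:
  naphthalene ring system core → C:10 H:8
  (− 1 ring H displaced by substituents)
  + OH → O:1 H:1
Element totals:
  C: 10
  H: 8
  O: 1
Molecular formula: C10H8O.
DoU = (2C + 2 + N − H − X) / 2 = (2·10 + 2 + 0 − 8 − 0) / 2 = 7.

7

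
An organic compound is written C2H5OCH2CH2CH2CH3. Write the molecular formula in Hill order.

C6H14O

Atom tally by fragment:
  C2H5OCH2 → C:3 H:7 O:1
  CH2 → C:1 H:2
  CH2 → C:1 H:2
  CH3 → C:1 H:3
Element totals:
  C: 6
  H: 14
  O: 1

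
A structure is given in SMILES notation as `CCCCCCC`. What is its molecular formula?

Atom tally by fragment:
  CH3 → C:1 H:3
  CH2 → C:1 H:2
  CH2 → C:1 H:2
  CH2 → C:1 H:2
  CH2 → C:1 H:2
  CH2 → C:1 H:2
  CH3 → C:1 H:3
Element totals:
  C: 7
  H: 16

C7H16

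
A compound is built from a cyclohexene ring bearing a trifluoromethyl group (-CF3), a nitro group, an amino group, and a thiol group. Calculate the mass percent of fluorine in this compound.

Atom tally by fragment:
  cyclohexene ring core → C:6 H:10
  (− 4 ring H displaced by substituents)
  + CF3 → C:1 F:3
  + NO2 → N:1 O:2
  + NH2 → N:1 H:2
  + SH → S:1 H:1
Element totals:
  C: 7
  H: 9
  F: 3
  N: 2
  O: 2
  S: 1
Molecular formula: C7H9F3N2O2S.
Molar mass = 242.215 g/mol.
Mass from F: 3 × 18.998 = 56.994 g/mol.
%F = 56.994 / 242.215 × 100 = 23.53%.

23.53%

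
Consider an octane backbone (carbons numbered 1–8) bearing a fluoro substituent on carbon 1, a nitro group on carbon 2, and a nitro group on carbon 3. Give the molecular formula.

Atom tally by fragment:
  FCH2 → C:1 H:2 F:1
  CH(NO2) → C:1 H:1 N:1 O:2
  CH(NO2) → C:1 H:1 N:1 O:2
  CH2 → C:1 H:2
  CH2 → C:1 H:2
  CH2 → C:1 H:2
  CH2 → C:1 H:2
  CH3 → C:1 H:3
Element totals:
  C: 8
  H: 15
  F: 1
  N: 2
  O: 4

C8H15FN2O4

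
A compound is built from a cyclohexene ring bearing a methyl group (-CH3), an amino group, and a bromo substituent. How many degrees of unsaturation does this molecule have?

2

Atom tally by fragment:
  cyclohexene ring core → C:6 H:10
  (− 3 ring H displaced by substituents)
  + CH3 → C:1 H:3
  + NH2 → N:1 H:2
  + Br → Br:1
Element totals:
  C: 7
  H: 12
  Br: 1
  N: 1
Molecular formula: C7H12BrN.
DoU = (2C + 2 + N − H − X) / 2 = (2·7 + 2 + 1 − 12 − 1) / 2 = 2.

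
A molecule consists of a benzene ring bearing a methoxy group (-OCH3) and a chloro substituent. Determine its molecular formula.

C7H7ClO

Atom tally by fragment:
  benzene ring core → C:6 H:6
  (− 2 ring H displaced by substituents)
  + OCH3 → C:1 H:3 O:1
  + Cl → Cl:1
Element totals:
  C: 7
  H: 7
  Cl: 1
  O: 1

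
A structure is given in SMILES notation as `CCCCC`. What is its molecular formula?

Atom tally by fragment:
  CH3 → C:1 H:3
  CH2 → C:1 H:2
  CH2 → C:1 H:2
  CH2 → C:1 H:2
  CH3 → C:1 H:3
Element totals:
  C: 5
  H: 12

C5H12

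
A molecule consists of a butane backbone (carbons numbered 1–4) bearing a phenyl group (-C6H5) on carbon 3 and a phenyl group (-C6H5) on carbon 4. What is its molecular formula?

C16H18

Atom tally by fragment:
  CH3 → C:1 H:3
  CH2 → C:1 H:2
  CH(C6H5) → C:7 H:6
  CH2C6H5 → C:7 H:7
Element totals:
  C: 16
  H: 18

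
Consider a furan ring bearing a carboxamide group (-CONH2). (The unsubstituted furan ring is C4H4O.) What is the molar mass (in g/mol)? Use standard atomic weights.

Atom tally by fragment:
  furan ring core → C:4 H:4 O:1
  (− 1 ring H displaced by substituents)
  + CONH2 → C:1 H:2 O:1 N:1
Element totals:
  C: 5
  H: 5
  N: 1
  O: 2
Molecular formula: C5H5NO2.
  M = 5(12.011) + 5(1.008) + 14.007 + 2(15.999)
    = 60.055 + 5.040 + 14.007 + 31.998 = 111.100

111.10 g/mol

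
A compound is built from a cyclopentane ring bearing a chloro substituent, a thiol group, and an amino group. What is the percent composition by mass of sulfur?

Atom tally by fragment:
  cyclopentane ring core → C:5 H:10
  (− 3 ring H displaced by substituents)
  + Cl → Cl:1
  + SH → S:1 H:1
  + NH2 → N:1 H:2
Element totals:
  C: 5
  H: 10
  Cl: 1
  N: 1
  S: 1
Molecular formula: C5H10ClNS.
Molar mass = 151.652 g/mol.
Mass from S: 1 × 32.06 = 32.060 g/mol.
%S = 32.060 / 151.652 × 100 = 21.14%.

21.14%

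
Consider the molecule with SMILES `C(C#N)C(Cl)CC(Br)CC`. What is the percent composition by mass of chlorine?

Atom tally by fragment:
  NCCH2 → C:2 H:2 N:1
  CH(Cl) → C:1 H:1 Cl:1
  CH2 → C:1 H:2
  CH(Br) → C:1 H:1 Br:1
  CH2 → C:1 H:2
  CH3 → C:1 H:3
Element totals:
  C: 7
  H: 11
  Br: 1
  Cl: 1
  N: 1
Molecular formula: C7H11BrClN.
Molar mass = 224.526 g/mol.
Mass from Cl: 1 × 35.45 = 35.450 g/mol.
%Cl = 35.450 / 224.526 × 100 = 15.79%.

15.79%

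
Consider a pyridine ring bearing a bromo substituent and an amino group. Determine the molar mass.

173.01 g/mol

Atom tally by fragment:
  pyridine ring core → C:5 H:5 N:1
  (− 2 ring H displaced by substituents)
  + Br → Br:1
  + NH2 → N:1 H:2
Element totals:
  C: 5
  H: 5
  Br: 1
  N: 2
Molecular formula: C5H5BrN2.
  M = 5(12.011) + 5(1.008) + 79.904 + 2(14.007)
    = 60.055 + 5.040 + 79.904 + 28.014 = 173.013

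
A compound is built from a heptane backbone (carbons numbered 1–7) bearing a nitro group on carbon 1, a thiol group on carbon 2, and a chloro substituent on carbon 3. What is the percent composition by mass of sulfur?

15.14%

Atom tally by fragment:
  O2NCH2 → C:1 H:2 N:1 O:2
  CH(SH) → C:1 H:2 S:1
  CH(Cl) → C:1 H:1 Cl:1
  CH2 → C:1 H:2
  CH2 → C:1 H:2
  CH2 → C:1 H:2
  CH3 → C:1 H:3
Element totals:
  C: 7
  H: 14
  Cl: 1
  N: 1
  O: 2
  S: 1
Molecular formula: C7H14ClNO2S.
Molar mass = 211.704 g/mol.
Mass from S: 1 × 32.06 = 32.060 g/mol.
%S = 32.060 / 211.704 × 100 = 15.14%.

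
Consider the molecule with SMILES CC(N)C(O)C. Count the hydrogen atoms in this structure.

11

Atom tally by fragment:
  CH3 → C:1 H:3
  CH(NH2) → C:1 H:3 N:1
  CH(OH) → C:1 H:2 O:1
  CH3 → C:1 H:3
Element totals:
  C: 4
  H: 11
  N: 1
  O: 1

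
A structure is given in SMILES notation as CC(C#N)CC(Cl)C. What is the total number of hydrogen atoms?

10

Atom tally by fragment:
  CH3 → C:1 H:3
  CH(CN) → C:2 H:1 N:1
  CH2 → C:1 H:2
  CH(Cl) → C:1 H:1 Cl:1
  CH3 → C:1 H:3
Element totals:
  C: 6
  H: 10
  Cl: 1
  N: 1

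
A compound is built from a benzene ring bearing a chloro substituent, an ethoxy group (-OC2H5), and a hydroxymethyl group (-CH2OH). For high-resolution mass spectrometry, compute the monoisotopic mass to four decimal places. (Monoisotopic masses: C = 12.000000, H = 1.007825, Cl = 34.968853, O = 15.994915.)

186.0448

Atom tally by fragment:
  benzene ring core → C:6 H:6
  (− 3 ring H displaced by substituents)
  + Cl → Cl:1
  + OC2H5 → C:2 H:5 O:1
  + CH2OH → C:1 H:3 O:1
Element totals:
  C: 9
  H: 11
  Cl: 1
  O: 2
Molecular formula: C9H11ClO2.
  M = 9(12.0) + 11(1.007825) + 34.968853 + 2(15.994915)
    = 108.000000 + 11.086075 + 34.968853 + 31.989830 = 186.044758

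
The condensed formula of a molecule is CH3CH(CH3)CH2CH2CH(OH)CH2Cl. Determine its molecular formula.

C7H15ClO

Element totals:
  C: 7
  H: 15
  Cl: 1
  O: 1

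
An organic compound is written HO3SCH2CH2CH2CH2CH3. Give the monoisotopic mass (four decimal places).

Atom tally by fragment:
  HO3SCH2 → C:1 H:3 S:1 O:3
  CH2 → C:1 H:2
  CH2 → C:1 H:2
  CH2 → C:1 H:2
  CH3 → C:1 H:3
Element totals:
  C: 5
  H: 12
  O: 3
  S: 1
Molecular formula: C5H12O3S.
  M = 5(12.0) + 12(1.007825) + 3(15.994915) + 31.972071
    = 60.000000 + 12.093900 + 47.984745 + 31.972071 = 152.050716

152.0507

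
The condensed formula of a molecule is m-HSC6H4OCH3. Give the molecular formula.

Atom tally by fragment:
  benzene ring core → C:6 H:6
  (− 2 ring H displaced by substituents)
  + SH → S:1 H:1
  + OCH3 → C:1 H:3 O:1
Element totals:
  C: 7
  H: 8
  O: 1
  S: 1

C7H8OS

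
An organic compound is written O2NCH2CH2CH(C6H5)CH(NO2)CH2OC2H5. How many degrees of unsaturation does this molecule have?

Atom tally by fragment:
  O2NCH2 → C:1 H:2 N:1 O:2
  CH2 → C:1 H:2
  CH(C6H5) → C:7 H:6
  CH(NO2) → C:1 H:1 N:1 O:2
  CH2OC2H5 → C:3 H:7 O:1
Element totals:
  C: 13
  H: 18
  N: 2
  O: 5
Molecular formula: C13H18N2O5.
DoU = (2C + 2 + N − H − X) / 2 = (2·13 + 2 + 2 − 18 − 0) / 2 = 6.

6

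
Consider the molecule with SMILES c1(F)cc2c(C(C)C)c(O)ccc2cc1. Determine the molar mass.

Atom tally by fragment:
  naphthalene ring system core → C:10 H:8
  (− 3 ring H displaced by substituents)
  + F → F:1
  + CH(CH3)2 → C:3 H:7
  + OH → O:1 H:1
Element totals:
  C: 13
  H: 13
  F: 1
  O: 1
Molecular formula: C13H13FO.
  M = 13(12.011) + 13(1.008) + 18.998 + 15.999
    = 156.143 + 13.104 + 18.998 + 15.999 = 204.244

204.24 g/mol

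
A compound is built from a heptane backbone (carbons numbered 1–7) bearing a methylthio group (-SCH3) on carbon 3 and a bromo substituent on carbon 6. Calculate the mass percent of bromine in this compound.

Atom tally by fragment:
  CH3 → C:1 H:3
  CH2 → C:1 H:2
  CH(SCH3) → C:2 H:4 S:1
  CH2 → C:1 H:2
  CH2 → C:1 H:2
  CH(Br) → C:1 H:1 Br:1
  CH3 → C:1 H:3
Element totals:
  C: 8
  H: 17
  Br: 1
  S: 1
Molecular formula: C8H17BrS.
Molar mass = 225.188 g/mol.
Mass from Br: 1 × 79.904 = 79.904 g/mol.
%Br = 79.904 / 225.188 × 100 = 35.48%.

35.48%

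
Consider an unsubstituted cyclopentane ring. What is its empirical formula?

Atom tally by fragment:
  cyclopentane ring core → C:5 H:10
Element totals:
  C: 5
  H: 10
Molecular formula: C5H10.
gcd of subscripts = 5; dividing each by 5:
  C: 5/5 = 1
  H: 10/5 = 2

CH2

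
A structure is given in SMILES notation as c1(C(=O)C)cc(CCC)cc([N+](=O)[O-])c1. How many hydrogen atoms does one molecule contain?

Atom tally by fragment:
  benzene ring core → C:6 H:6
  (− 3 ring H displaced by substituents)
  + COCH3 → C:2 H:3 O:1
  + CH2CH2CH3 → C:3 H:7
  + NO2 → N:1 O:2
Element totals:
  C: 11
  H: 13
  N: 1
  O: 3

13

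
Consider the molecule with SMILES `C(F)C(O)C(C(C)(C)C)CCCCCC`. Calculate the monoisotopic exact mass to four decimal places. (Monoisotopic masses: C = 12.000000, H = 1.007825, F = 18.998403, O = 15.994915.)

218.2046

Atom tally by fragment:
  FCH2 → C:1 H:2 F:1
  CH(OH) → C:1 H:2 O:1
  CH(C(CH3)3) → C:5 H:10
  CH2 → C:1 H:2
  CH2 → C:1 H:2
  CH2 → C:1 H:2
  CH2 → C:1 H:2
  CH2 → C:1 H:2
  CH3 → C:1 H:3
Element totals:
  C: 13
  H: 27
  F: 1
  O: 1
Molecular formula: C13H27FO.
  M = 13(12.0) + 27(1.007825) + 18.998403 + 15.994915
    = 156.000000 + 27.211275 + 18.998403 + 15.994915 = 218.204593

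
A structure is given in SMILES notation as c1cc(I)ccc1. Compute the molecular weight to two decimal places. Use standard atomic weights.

204.01 g/mol

Atom tally by fragment:
  benzene ring core → C:6 H:6
  (− 1 ring H displaced by substituents)
  + I → I:1
Element totals:
  C: 6
  H: 5
  I: 1
Molecular formula: C6H5I.
  M = 6(12.011) + 5(1.008) + 126.904
    = 72.066 + 5.040 + 126.904 = 204.010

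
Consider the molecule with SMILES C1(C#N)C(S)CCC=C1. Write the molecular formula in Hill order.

Atom tally by fragment:
  cyclohexene ring core → C:6 H:10
  (− 2 ring H displaced by substituents)
  + CN → C:1 N:1
  + SH → S:1 H:1
Element totals:
  C: 7
  H: 9
  N: 1
  S: 1

C7H9NS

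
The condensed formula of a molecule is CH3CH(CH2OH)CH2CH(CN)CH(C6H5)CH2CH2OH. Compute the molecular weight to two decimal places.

247.34 g/mol

Atom tally by fragment:
  CH3 → C:1 H:3
  CH(CH2OH) → C:2 H:4 O:1
  CH2 → C:1 H:2
  CH(CN) → C:2 H:1 N:1
  CH(C6H5) → C:7 H:6
  CH2 → C:1 H:2
  CH2OH → C:1 H:3 O:1
Element totals:
  C: 15
  H: 21
  N: 1
  O: 2
Molecular formula: C15H21NO2.
  M = 15(12.011) + 21(1.008) + 14.007 + 2(15.999)
    = 180.165 + 21.168 + 14.007 + 31.998 = 247.338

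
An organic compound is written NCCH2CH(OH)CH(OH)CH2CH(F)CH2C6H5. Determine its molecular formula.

C13H16FNO2

Atom tally by fragment:
  NCCH2 → C:2 H:2 N:1
  CH(OH) → C:1 H:2 O:1
  CH(OH) → C:1 H:2 O:1
  CH2 → C:1 H:2
  CH(F) → C:1 H:1 F:1
  CH2C6H5 → C:7 H:7
Element totals:
  C: 13
  H: 16
  F: 1
  N: 1
  O: 2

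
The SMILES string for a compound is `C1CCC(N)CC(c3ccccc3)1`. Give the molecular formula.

C12H17N

Atom tally by fragment:
  cyclohexane ring core → C:6 H:12
  (− 2 ring H displaced by substituents)
  + NH2 → N:1 H:2
  + C6H5 → C:6 H:5
Element totals:
  C: 12
  H: 17
  N: 1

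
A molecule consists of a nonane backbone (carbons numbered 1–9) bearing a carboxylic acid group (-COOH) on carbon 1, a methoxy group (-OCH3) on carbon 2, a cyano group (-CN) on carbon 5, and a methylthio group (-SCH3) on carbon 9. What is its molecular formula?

Atom tally by fragment:
  HOOCCH2 → C:2 H:3 O:2
  CH(OCH3) → C:2 H:4 O:1
  CH2 → C:1 H:2
  CH2 → C:1 H:2
  CH(CN) → C:2 H:1 N:1
  CH2 → C:1 H:2
  CH2 → C:1 H:2
  CH2 → C:1 H:2
  CH2SCH3 → C:2 H:5 S:1
Element totals:
  C: 13
  H: 23
  N: 1
  O: 3
  S: 1

C13H23NO3S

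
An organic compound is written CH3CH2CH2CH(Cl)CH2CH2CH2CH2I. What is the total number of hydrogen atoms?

16

Element totals:
  C: 8
  H: 16
  Cl: 1
  I: 1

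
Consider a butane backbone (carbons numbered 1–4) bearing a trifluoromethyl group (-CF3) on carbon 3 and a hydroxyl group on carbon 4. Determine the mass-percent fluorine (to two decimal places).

40.10%

Atom tally by fragment:
  CH3 → C:1 H:3
  CH2 → C:1 H:2
  CH(CF3) → C:2 H:1 F:3
  CH2OH → C:1 H:3 O:1
Element totals:
  C: 5
  H: 9
  F: 3
  O: 1
Molecular formula: C5H9F3O.
Molar mass = 142.120 g/mol.
Mass from F: 3 × 18.998 = 56.994 g/mol.
%F = 56.994 / 142.120 × 100 = 40.10%.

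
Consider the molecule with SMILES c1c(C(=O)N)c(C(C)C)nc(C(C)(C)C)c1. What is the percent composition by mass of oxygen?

7.26%

Atom tally by fragment:
  pyridine ring core → C:5 H:5 N:1
  (− 3 ring H displaced by substituents)
  + CONH2 → C:1 H:2 O:1 N:1
  + CH(CH3)2 → C:3 H:7
  + C(CH3)3 → C:4 H:9
Element totals:
  C: 13
  H: 20
  N: 2
  O: 1
Molecular formula: C13H20N2O.
Molar mass = 220.316 g/mol.
Mass from O: 1 × 15.999 = 15.999 g/mol.
%O = 15.999 / 220.316 × 100 = 7.26%.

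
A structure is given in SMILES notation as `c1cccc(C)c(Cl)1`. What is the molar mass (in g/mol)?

Atom tally by fragment:
  benzene ring core → C:6 H:6
  (− 2 ring H displaced by substituents)
  + CH3 → C:1 H:3
  + Cl → Cl:1
Element totals:
  C: 7
  H: 7
  Cl: 1
Molecular formula: C7H7Cl.
  M = 7(12.011) + 7(1.008) + 35.45
    = 84.077 + 7.056 + 35.450 = 126.583

126.58 g/mol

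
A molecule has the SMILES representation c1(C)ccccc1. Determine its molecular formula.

C7H8

Atom tally by fragment:
  benzene ring core → C:6 H:6
  (− 1 ring H displaced by substituents)
  + CH3 → C:1 H:3
Element totals:
  C: 7
  H: 8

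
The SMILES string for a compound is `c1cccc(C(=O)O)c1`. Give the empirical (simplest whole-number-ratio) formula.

Atom tally by fragment:
  benzene ring core → C:6 H:6
  (− 1 ring H displaced by substituents)
  + COOH → C:1 H:1 O:2
Element totals:
  C: 7
  H: 6
  O: 2
Molecular formula: C7H6O2.
gcd of subscripts (7, 6, 2) = 1, so the empirical formula equals the molecular formula.

C7H6O2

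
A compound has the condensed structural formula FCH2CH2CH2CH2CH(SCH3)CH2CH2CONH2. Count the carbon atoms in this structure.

9

Atom tally by fragment:
  FCH2 → C:1 H:2 F:1
  CH2 → C:1 H:2
  CH2 → C:1 H:2
  CH2 → C:1 H:2
  CH(SCH3) → C:2 H:4 S:1
  CH2 → C:1 H:2
  CH2CONH2 → C:2 H:4 O:1 N:1
Element totals:
  C: 9
  H: 18
  F: 1
  N: 1
  O: 1
  S: 1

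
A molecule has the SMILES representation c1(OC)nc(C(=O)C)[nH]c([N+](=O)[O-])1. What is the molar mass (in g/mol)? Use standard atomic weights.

185.14 g/mol

Atom tally by fragment:
  imidazole ring core → C:3 H:4 N:2
  (− 3 ring H displaced by substituents)
  + OCH3 → C:1 H:3 O:1
  + COCH3 → C:2 H:3 O:1
  + NO2 → N:1 O:2
Element totals:
  C: 6
  H: 7
  N: 3
  O: 4
Molecular formula: C6H7N3O4.
  M = 6(12.011) + 7(1.008) + 3(14.007) + 4(15.999)
    = 72.066 + 7.056 + 42.021 + 63.996 = 185.139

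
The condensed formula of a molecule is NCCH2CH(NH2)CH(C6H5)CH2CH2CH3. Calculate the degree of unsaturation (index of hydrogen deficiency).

Element totals:
  C: 13
  H: 18
  N: 2
Molecular formula: C13H18N2.
DoU = (2C + 2 + N − H − X) / 2 = (2·13 + 2 + 2 − 18 − 0) / 2 = 6.

6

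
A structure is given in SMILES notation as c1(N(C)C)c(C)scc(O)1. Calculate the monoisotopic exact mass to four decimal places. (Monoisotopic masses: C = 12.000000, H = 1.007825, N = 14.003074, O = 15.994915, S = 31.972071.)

157.0561

Atom tally by fragment:
  thiophene ring core → C:4 H:4 S:1
  (− 3 ring H displaced by substituents)
  + N(CH3)2 → N:1 C:2 H:6
  + CH3 → C:1 H:3
  + OH → O:1 H:1
Element totals:
  C: 7
  H: 11
  N: 1
  O: 1
  S: 1
Molecular formula: C7H11NOS.
  M = 7(12.0) + 11(1.007825) + 14.003074 + 15.994915 + 31.972071
    = 84.000000 + 11.086075 + 14.003074 + 15.994915 + 31.972071 = 157.056135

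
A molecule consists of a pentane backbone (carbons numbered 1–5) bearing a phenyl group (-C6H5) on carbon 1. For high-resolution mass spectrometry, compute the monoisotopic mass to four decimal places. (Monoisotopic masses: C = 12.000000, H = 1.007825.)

Atom tally by fragment:
  C6H5CH2 → C:7 H:7
  CH2 → C:1 H:2
  CH2 → C:1 H:2
  CH2 → C:1 H:2
  CH3 → C:1 H:3
Element totals:
  C: 11
  H: 16
Molecular formula: C11H16.
  M = 11(12.0) + 16(1.007825)
    = 132.000000 + 16.125200 = 148.125200

148.1252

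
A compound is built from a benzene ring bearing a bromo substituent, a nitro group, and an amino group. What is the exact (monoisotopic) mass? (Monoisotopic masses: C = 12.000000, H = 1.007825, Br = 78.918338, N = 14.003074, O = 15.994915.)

215.9534

Atom tally by fragment:
  benzene ring core → C:6 H:6
  (− 3 ring H displaced by substituents)
  + Br → Br:1
  + NO2 → N:1 O:2
  + NH2 → N:1 H:2
Element totals:
  C: 6
  H: 5
  Br: 1
  N: 2
  O: 2
Molecular formula: C6H5BrN2O2.
  M = 6(12.0) + 5(1.007825) + 78.918338 + 2(14.003074) + 2(15.994915)
    = 72.000000 + 5.039125 + 78.918338 + 28.006148 + 31.989830 = 215.953441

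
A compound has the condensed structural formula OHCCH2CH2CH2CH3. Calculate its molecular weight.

86.13 g/mol

Element totals:
  C: 5
  H: 10
  O: 1
Molecular formula: C5H10O.
  M = 5(12.011) + 10(1.008) + 15.999
    = 60.055 + 10.080 + 15.999 = 86.134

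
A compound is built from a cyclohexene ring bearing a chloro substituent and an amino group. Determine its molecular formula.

Atom tally by fragment:
  cyclohexene ring core → C:6 H:10
  (− 2 ring H displaced by substituents)
  + Cl → Cl:1
  + NH2 → N:1 H:2
Element totals:
  C: 6
  H: 10
  Cl: 1
  N: 1

C6H10ClN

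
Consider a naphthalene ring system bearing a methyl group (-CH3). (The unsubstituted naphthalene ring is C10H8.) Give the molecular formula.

C11H10

Atom tally by fragment:
  naphthalene ring system core → C:10 H:8
  (− 1 ring H displaced by substituents)
  + CH3 → C:1 H:3
Element totals:
  C: 11
  H: 10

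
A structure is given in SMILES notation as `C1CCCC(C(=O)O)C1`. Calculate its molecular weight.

Atom tally by fragment:
  cyclohexane ring core → C:6 H:12
  (− 1 ring H displaced by substituents)
  + COOH → C:1 H:1 O:2
Element totals:
  C: 7
  H: 12
  O: 2
Molecular formula: C7H12O2.
  M = 7(12.011) + 12(1.008) + 2(15.999)
    = 84.077 + 12.096 + 31.998 = 128.171

128.17 g/mol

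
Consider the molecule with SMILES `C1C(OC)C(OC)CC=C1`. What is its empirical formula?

C4H7O

Atom tally by fragment:
  cyclohexene ring core → C:6 H:10
  (− 2 ring H displaced by substituents)
  + OCH3 → C:1 H:3 O:1
  + OCH3 → C:1 H:3 O:1
Element totals:
  C: 8
  H: 14
  O: 2
Molecular formula: C8H14O2.
gcd of subscripts = 2; dividing each by 2:
  C: 8/2 = 4
  H: 14/2 = 7
  O: 2/2 = 1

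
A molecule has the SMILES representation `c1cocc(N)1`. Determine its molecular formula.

C4H5NO

Atom tally by fragment:
  furan ring core → C:4 H:4 O:1
  (− 1 ring H displaced by substituents)
  + NH2 → N:1 H:2
Element totals:
  C: 4
  H: 5
  N: 1
  O: 1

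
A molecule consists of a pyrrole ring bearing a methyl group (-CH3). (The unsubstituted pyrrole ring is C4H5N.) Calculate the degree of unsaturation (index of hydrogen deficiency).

3

Atom tally by fragment:
  pyrrole ring core → C:4 H:5 N:1
  (− 1 ring H displaced by substituents)
  + CH3 → C:1 H:3
Element totals:
  C: 5
  H: 7
  N: 1
Molecular formula: C5H7N.
DoU = (2C + 2 + N − H − X) / 2 = (2·5 + 2 + 1 − 7 − 0) / 2 = 3.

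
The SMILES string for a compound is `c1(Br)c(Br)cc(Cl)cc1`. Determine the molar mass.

Atom tally by fragment:
  benzene ring core → C:6 H:6
  (− 3 ring H displaced by substituents)
  + Br → Br:1
  + Br → Br:1
  + Cl → Cl:1
Element totals:
  C: 6
  H: 3
  Br: 2
  Cl: 1
Molecular formula: C6H3Br2Cl.
  M = 6(12.011) + 3(1.008) + 2(79.904) + 35.45
    = 72.066 + 3.024 + 159.808 + 35.450 = 270.348

270.35 g/mol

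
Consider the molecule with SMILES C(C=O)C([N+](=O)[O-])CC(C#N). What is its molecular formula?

Atom tally by fragment:
  OHCCH2 → C:2 H:3 O:1
  CH(NO2) → C:1 H:1 N:1 O:2
  CH2 → C:1 H:2
  CH2CN → C:2 H:2 N:1
Element totals:
  C: 6
  H: 8
  N: 2
  O: 3

C6H8N2O3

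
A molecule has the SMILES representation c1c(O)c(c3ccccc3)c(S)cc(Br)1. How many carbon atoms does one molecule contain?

12

Atom tally by fragment:
  benzene ring core → C:6 H:6
  (− 4 ring H displaced by substituents)
  + OH → O:1 H:1
  + C6H5 → C:6 H:5
  + SH → S:1 H:1
  + Br → Br:1
Element totals:
  C: 12
  H: 9
  Br: 1
  O: 1
  S: 1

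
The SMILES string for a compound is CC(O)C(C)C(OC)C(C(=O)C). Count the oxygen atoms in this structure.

Atom tally by fragment:
  CH3 → C:1 H:3
  CH(OH) → C:1 H:2 O:1
  CH(CH3) → C:2 H:4
  CH(OCH3) → C:2 H:4 O:1
  CH2COCH3 → C:3 H:5 O:1
Element totals:
  C: 9
  H: 18
  O: 3

3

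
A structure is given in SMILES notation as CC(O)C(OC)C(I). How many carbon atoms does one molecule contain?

5

Atom tally by fragment:
  CH3 → C:1 H:3
  CH(OH) → C:1 H:2 O:1
  CH(OCH3) → C:2 H:4 O:1
  CH2I → C:1 H:2 I:1
Element totals:
  C: 5
  H: 11
  I: 1
  O: 2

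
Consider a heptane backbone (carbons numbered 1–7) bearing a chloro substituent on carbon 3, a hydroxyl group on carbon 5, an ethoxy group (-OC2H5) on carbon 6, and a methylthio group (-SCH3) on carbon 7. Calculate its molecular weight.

240.79 g/mol

Atom tally by fragment:
  CH3 → C:1 H:3
  CH2 → C:1 H:2
  CH(Cl) → C:1 H:1 Cl:1
  CH2 → C:1 H:2
  CH(OH) → C:1 H:2 O:1
  CH(OC2H5) → C:3 H:6 O:1
  CH2SCH3 → C:2 H:5 S:1
Element totals:
  C: 10
  H: 21
  Cl: 1
  O: 2
  S: 1
Molecular formula: C10H21ClO2S.
  M = 10(12.011) + 21(1.008) + 35.45 + 2(15.999) + 32.06
    = 120.110 + 21.168 + 35.450 + 31.998 + 32.060 = 240.786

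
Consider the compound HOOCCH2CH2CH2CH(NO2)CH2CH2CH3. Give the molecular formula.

C8H15NO4

Element totals:
  C: 8
  H: 15
  N: 1
  O: 4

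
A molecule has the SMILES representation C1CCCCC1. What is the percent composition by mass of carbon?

85.63%

Atom tally by fragment:
  cyclohexane ring core → C:6 H:12
Element totals:
  C: 6
  H: 12
Molecular formula: C6H12.
Molar mass = 84.162 g/mol.
Mass from C: 6 × 12.011 = 72.066 g/mol.
%C = 72.066 / 84.162 × 100 = 85.63%.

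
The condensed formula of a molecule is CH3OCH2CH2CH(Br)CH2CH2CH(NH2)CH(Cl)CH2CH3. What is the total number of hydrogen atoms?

Atom tally by fragment:
  CH3OCH2 → C:2 H:5 O:1
  CH2 → C:1 H:2
  CH(Br) → C:1 H:1 Br:1
  CH2 → C:1 H:2
  CH2 → C:1 H:2
  CH(NH2) → C:1 H:3 N:1
  CH(Cl) → C:1 H:1 Cl:1
  CH2 → C:1 H:2
  CH3 → C:1 H:3
Element totals:
  C: 10
  H: 21
  Br: 1
  Cl: 1
  N: 1
  O: 1

21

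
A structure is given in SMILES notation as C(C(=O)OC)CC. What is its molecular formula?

Atom tally by fragment:
  CH3OOCCH2 → C:3 H:5 O:2
  CH2 → C:1 H:2
  CH3 → C:1 H:3
Element totals:
  C: 5
  H: 10
  O: 2

C5H10O2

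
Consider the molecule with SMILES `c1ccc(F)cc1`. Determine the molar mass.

Atom tally by fragment:
  benzene ring core → C:6 H:6
  (− 1 ring H displaced by substituents)
  + F → F:1
Element totals:
  C: 6
  H: 5
  F: 1
Molecular formula: C6H5F.
  M = 6(12.011) + 5(1.008) + 18.998
    = 72.066 + 5.040 + 18.998 = 96.104

96.10 g/mol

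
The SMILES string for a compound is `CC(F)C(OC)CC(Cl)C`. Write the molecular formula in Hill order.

Atom tally by fragment:
  CH3 → C:1 H:3
  CH(F) → C:1 H:1 F:1
  CH(OCH3) → C:2 H:4 O:1
  CH2 → C:1 H:2
  CH(Cl) → C:1 H:1 Cl:1
  CH3 → C:1 H:3
Element totals:
  C: 7
  H: 14
  Cl: 1
  F: 1
  O: 1

C7H14ClFO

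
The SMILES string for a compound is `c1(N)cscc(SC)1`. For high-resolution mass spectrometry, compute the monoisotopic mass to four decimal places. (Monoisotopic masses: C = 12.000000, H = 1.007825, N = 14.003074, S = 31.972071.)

Atom tally by fragment:
  thiophene ring core → C:4 H:4 S:1
  (− 2 ring H displaced by substituents)
  + NH2 → N:1 H:2
  + SCH3 → C:1 H:3 S:1
Element totals:
  C: 5
  H: 7
  N: 1
  S: 2
Molecular formula: C5H7NS2.
  M = 5(12.0) + 7(1.007825) + 14.003074 + 2(31.972071)
    = 60.000000 + 7.054775 + 14.003074 + 63.944142 = 145.001991

145.0020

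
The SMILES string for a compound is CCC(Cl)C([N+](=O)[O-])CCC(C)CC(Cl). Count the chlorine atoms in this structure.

Atom tally by fragment:
  CH3 → C:1 H:3
  CH2 → C:1 H:2
  CH(Cl) → C:1 H:1 Cl:1
  CH(NO2) → C:1 H:1 N:1 O:2
  CH2 → C:1 H:2
  CH2 → C:1 H:2
  CH(CH3) → C:2 H:4
  CH2 → C:1 H:2
  CH2Cl → C:1 H:2 Cl:1
Element totals:
  C: 10
  H: 19
  Cl: 2
  N: 1
  O: 2

2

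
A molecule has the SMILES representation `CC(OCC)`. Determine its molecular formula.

Atom tally by fragment:
  CH3 → C:1 H:3
  CH2OC2H5 → C:3 H:7 O:1
Element totals:
  C: 4
  H: 10
  O: 1

C4H10O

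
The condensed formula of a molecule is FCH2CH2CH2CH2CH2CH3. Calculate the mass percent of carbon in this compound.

Atom tally by fragment:
  FCH2 → C:1 H:2 F:1
  CH2 → C:1 H:2
  CH2 → C:1 H:2
  CH2 → C:1 H:2
  CH2 → C:1 H:2
  CH3 → C:1 H:3
Element totals:
  C: 6
  H: 13
  F: 1
Molecular formula: C6H13F.
Molar mass = 104.168 g/mol.
Mass from C: 6 × 12.011 = 72.066 g/mol.
%C = 72.066 / 104.168 × 100 = 69.18%.

69.18%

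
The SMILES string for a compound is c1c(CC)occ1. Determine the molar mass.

Atom tally by fragment:
  furan ring core → C:4 H:4 O:1
  (− 1 ring H displaced by substituents)
  + C2H5 → C:2 H:5
Element totals:
  C: 6
  H: 8
  O: 1
Molecular formula: C6H8O.
  M = 6(12.011) + 8(1.008) + 15.999
    = 72.066 + 8.064 + 15.999 = 96.129

96.13 g/mol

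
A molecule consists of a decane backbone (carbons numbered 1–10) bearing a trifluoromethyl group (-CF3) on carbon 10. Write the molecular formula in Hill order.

C11H21F3

Atom tally by fragment:
  CH3 → C:1 H:3
  CH2 → C:1 H:2
  CH2 → C:1 H:2
  CH2 → C:1 H:2
  CH2 → C:1 H:2
  CH2 → C:1 H:2
  CH2 → C:1 H:2
  CH2 → C:1 H:2
  CH2 → C:1 H:2
  CH2CF3 → C:2 H:2 F:3
Element totals:
  C: 11
  H: 21
  F: 3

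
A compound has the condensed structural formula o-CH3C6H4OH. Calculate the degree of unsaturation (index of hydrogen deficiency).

Atom tally by fragment:
  benzene ring core → C:6 H:6
  (− 2 ring H displaced by substituents)
  + CH3 → C:1 H:3
  + OH → O:1 H:1
Element totals:
  C: 7
  H: 8
  O: 1
Molecular formula: C7H8O.
DoU = (2C + 2 + N − H − X) / 2 = (2·7 + 2 + 0 − 8 − 0) / 2 = 4.

4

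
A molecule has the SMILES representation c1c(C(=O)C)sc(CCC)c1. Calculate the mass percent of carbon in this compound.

Atom tally by fragment:
  thiophene ring core → C:4 H:4 S:1
  (− 2 ring H displaced by substituents)
  + COCH3 → C:2 H:3 O:1
  + CH2CH2CH3 → C:3 H:7
Element totals:
  C: 9
  H: 12
  O: 1
  S: 1
Molecular formula: C9H12OS.
Molar mass = 168.254 g/mol.
Mass from C: 9 × 12.011 = 108.099 g/mol.
%C = 108.099 / 168.254 × 100 = 64.25%.

64.25%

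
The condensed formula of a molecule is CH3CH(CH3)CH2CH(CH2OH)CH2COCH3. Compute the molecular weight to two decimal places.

Atom tally by fragment:
  CH3 → C:1 H:3
  CH(CH3) → C:2 H:4
  CH2 → C:1 H:2
  CH(CH2OH) → C:2 H:4 O:1
  CH2COCH3 → C:3 H:5 O:1
Element totals:
  C: 9
  H: 18
  O: 2
Molecular formula: C9H18O2.
  M = 9(12.011) + 18(1.008) + 2(15.999)
    = 108.099 + 18.144 + 31.998 = 158.241

158.24 g/mol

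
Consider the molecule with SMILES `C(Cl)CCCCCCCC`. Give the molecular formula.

C9H19Cl

Atom tally by fragment:
  ClCH2 → C:1 H:2 Cl:1
  CH2 → C:1 H:2
  CH2 → C:1 H:2
  CH2 → C:1 H:2
  CH2 → C:1 H:2
  CH2 → C:1 H:2
  CH2 → C:1 H:2
  CH2 → C:1 H:2
  CH3 → C:1 H:3
Element totals:
  C: 9
  H: 19
  Cl: 1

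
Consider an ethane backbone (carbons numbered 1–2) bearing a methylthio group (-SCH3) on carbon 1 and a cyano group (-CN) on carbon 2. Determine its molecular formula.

C4H7NS

Atom tally by fragment:
  CH3SCH2 → C:2 H:5 S:1
  CH2CN → C:2 H:2 N:1
Element totals:
  C: 4
  H: 7
  N: 1
  S: 1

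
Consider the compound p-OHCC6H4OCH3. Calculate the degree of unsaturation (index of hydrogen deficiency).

5

Atom tally by fragment:
  benzene ring core → C:6 H:6
  (− 2 ring H displaced by substituents)
  + CHO → C:1 H:1 O:1
  + OCH3 → C:1 H:3 O:1
Element totals:
  C: 8
  H: 8
  O: 2
Molecular formula: C8H8O2.
DoU = (2C + 2 + N − H − X) / 2 = (2·8 + 2 + 0 − 8 − 0) / 2 = 5.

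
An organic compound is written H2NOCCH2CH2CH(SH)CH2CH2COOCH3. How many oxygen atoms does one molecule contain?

Atom tally by fragment:
  H2NOCCH2 → C:2 H:4 O:1 N:1
  CH2 → C:1 H:2
  CH(SH) → C:1 H:2 S:1
  CH2 → C:1 H:2
  CH2COOCH3 → C:3 H:5 O:2
Element totals:
  C: 8
  H: 15
  N: 1
  O: 3
  S: 1

3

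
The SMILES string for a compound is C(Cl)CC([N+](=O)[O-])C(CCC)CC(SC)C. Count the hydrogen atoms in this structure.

Atom tally by fragment:
  ClCH2 → C:1 H:2 Cl:1
  CH2 → C:1 H:2
  CH(NO2) → C:1 H:1 N:1 O:2
  CH(CH2CH2CH3) → C:4 H:8
  CH2 → C:1 H:2
  CH(SCH3) → C:2 H:4 S:1
  CH3 → C:1 H:3
Element totals:
  C: 11
  H: 22
  Cl: 1
  N: 1
  O: 2
  S: 1

22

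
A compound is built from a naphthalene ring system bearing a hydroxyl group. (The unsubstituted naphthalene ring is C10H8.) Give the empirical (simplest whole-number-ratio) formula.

Atom tally by fragment:
  naphthalene ring system core → C:10 H:8
  (− 1 ring H displaced by substituents)
  + OH → O:1 H:1
Element totals:
  C: 10
  H: 8
  O: 1
Molecular formula: C10H8O.
gcd of subscripts (10, 8, 1) = 1, so the empirical formula equals the molecular formula.

C10H8O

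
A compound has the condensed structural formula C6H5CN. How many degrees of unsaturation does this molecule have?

Atom tally by fragment:
  benzene ring core → C:6 H:6
  (− 1 ring H displaced by substituents)
  + CN → C:1 N:1
Element totals:
  C: 7
  H: 5
  N: 1
Molecular formula: C7H5N.
DoU = (2C + 2 + N − H − X) / 2 = (2·7 + 2 + 1 − 5 − 0) / 2 = 6.

6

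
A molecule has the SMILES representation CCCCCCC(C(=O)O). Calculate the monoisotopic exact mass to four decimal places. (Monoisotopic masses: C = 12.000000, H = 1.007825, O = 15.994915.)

144.1150

Atom tally by fragment:
  CH3 → C:1 H:3
  CH2 → C:1 H:2
  CH2 → C:1 H:2
  CH2 → C:1 H:2
  CH2 → C:1 H:2
  CH2 → C:1 H:2
  CH2COOH → C:2 H:3 O:2
Element totals:
  C: 8
  H: 16
  O: 2
Molecular formula: C8H16O2.
  M = 8(12.0) + 16(1.007825) + 2(15.994915)
    = 96.000000 + 16.125200 + 31.989830 = 144.115030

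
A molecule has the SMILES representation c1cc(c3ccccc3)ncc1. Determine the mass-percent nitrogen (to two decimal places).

Atom tally by fragment:
  pyridine ring core → C:5 H:5 N:1
  (− 1 ring H displaced by substituents)
  + C6H5 → C:6 H:5
Element totals:
  C: 11
  H: 9
  N: 1
Molecular formula: C11H9N.
Molar mass = 155.200 g/mol.
Mass from N: 1 × 14.007 = 14.007 g/mol.
%N = 14.007 / 155.200 × 100 = 9.03%.

9.03%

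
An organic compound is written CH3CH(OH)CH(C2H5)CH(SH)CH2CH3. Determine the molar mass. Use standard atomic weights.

162.29 g/mol

Element totals:
  C: 8
  H: 18
  O: 1
  S: 1
Molecular formula: C8H18OS.
  M = 8(12.011) + 18(1.008) + 15.999 + 32.06
    = 96.088 + 18.144 + 15.999 + 32.060 = 162.291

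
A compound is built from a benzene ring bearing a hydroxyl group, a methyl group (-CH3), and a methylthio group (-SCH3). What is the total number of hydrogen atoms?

10

Atom tally by fragment:
  benzene ring core → C:6 H:6
  (− 3 ring H displaced by substituents)
  + OH → O:1 H:1
  + CH3 → C:1 H:3
  + SCH3 → C:1 H:3 S:1
Element totals:
  C: 8
  H: 10
  O: 1
  S: 1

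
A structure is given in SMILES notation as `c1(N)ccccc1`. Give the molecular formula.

C6H7N

Atom tally by fragment:
  benzene ring core → C:6 H:6
  (− 1 ring H displaced by substituents)
  + NH2 → N:1 H:2
Element totals:
  C: 6
  H: 7
  N: 1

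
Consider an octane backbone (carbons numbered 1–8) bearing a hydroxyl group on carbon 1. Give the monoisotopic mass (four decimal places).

Atom tally by fragment:
  HOCH2 → C:1 H:3 O:1
  CH2 → C:1 H:2
  CH2 → C:1 H:2
  CH2 → C:1 H:2
  CH2 → C:1 H:2
  CH2 → C:1 H:2
  CH2 → C:1 H:2
  CH3 → C:1 H:3
Element totals:
  C: 8
  H: 18
  O: 1
Molecular formula: C8H18O.
  M = 8(12.0) + 18(1.007825) + 15.994915
    = 96.000000 + 18.140850 + 15.994915 = 130.135765

130.1358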